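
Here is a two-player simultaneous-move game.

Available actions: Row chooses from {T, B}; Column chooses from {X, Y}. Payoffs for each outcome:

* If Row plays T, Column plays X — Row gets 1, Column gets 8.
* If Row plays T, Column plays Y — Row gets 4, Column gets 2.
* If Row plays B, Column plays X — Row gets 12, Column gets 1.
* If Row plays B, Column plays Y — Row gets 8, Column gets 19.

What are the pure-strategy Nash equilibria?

For each strategy profile, look for a profitable unilateral deviation.
(T, X): Row can switch to B (1 → 12). Not NE.
(T, Y): Row can switch to B (4 → 8). Not NE.
(B, X): Column can switch to Y (1 → 19). Not NE.
(B, Y): Row gets 8, best alternative 4; Column gets 19, best alternative 1. No profitable deviation — NE.

Pure NE: (B, Y)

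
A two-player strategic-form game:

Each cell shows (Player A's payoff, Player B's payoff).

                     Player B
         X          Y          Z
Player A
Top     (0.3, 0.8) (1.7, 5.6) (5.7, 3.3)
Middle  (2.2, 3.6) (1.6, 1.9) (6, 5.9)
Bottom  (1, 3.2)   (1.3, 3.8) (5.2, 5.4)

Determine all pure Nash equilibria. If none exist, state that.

Pure-strategy Nash equilibria: (Top, Y) and (Middle, Z)

(Top, X): Player A can switch to Middle (0.3 → 2.2). Not NE.
(Top, Y): Player A gets 1.7, best alternative 1.6; Player B gets 5.6, best alternative 3.3. No profitable deviation — NE.
(Top, Z): Player A can switch to Middle (5.7 → 6). Not NE.
(Middle, X): Player B can switch to Z (3.6 → 5.9). Not NE.
(Middle, Y): Player A can switch to Top (1.6 → 1.7). Not NE.
(Middle, Z): Player A gets 6, best alternative 5.7; Player B gets 5.9, best alternative 3.6. No profitable deviation — NE.
(Bottom, X): Player A can switch to Middle (1 → 2.2). Not NE.
(Bottom, Y): Player A can switch to Top (1.3 → 1.7). Not NE.
(The remaining 1 profile has a profitable deviation by the same check.)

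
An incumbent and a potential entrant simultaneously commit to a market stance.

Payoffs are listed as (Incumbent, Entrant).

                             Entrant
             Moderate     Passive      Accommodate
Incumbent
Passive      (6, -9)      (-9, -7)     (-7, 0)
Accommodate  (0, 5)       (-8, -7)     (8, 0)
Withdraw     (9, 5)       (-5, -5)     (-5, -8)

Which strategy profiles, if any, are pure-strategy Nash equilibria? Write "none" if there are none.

Incumbent against Moderate: payoffs 6, 0, 9 → best response Withdraw.
Incumbent against Passive: payoffs -9, -8, -5 → best response Withdraw.
Incumbent against Accommodate: payoffs -7, 8, -5 → best response Accommodate.
Entrant against Passive: payoffs -9, -7, 0 → best response Accommodate.
Entrant against Accommodate: payoffs 5, -7, 0 → best response Moderate.
Entrant against Withdraw: payoffs 5, -5, -8 → best response Moderate.
Mutual best responses: (Withdraw, Moderate).

The unique pure-strategy Nash equilibrium is (Withdraw, Moderate).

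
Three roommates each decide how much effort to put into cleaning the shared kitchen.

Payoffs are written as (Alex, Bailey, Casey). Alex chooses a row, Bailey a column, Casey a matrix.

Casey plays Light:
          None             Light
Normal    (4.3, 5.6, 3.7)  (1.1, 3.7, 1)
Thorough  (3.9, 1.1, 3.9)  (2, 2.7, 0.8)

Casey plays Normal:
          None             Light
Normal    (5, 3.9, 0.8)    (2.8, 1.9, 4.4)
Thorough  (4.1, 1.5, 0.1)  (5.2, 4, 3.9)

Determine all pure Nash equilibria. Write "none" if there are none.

(Normal, None, Light), (Thorough, Light, Normal)

Check each profile: it is a Nash equilibrium iff no player can strictly gain by switching unilaterally.
(Normal, None, Light): Alex gets 4.3, best alternative 3.9; Bailey gets 5.6, best alternative 3.7; Casey gets 3.7, best alternative 0.8. No profitable deviation — NE.
(Normal, None, Normal): Casey can switch to Light (0.8 → 3.7). Not NE.
(Normal, Light, Light): Alex can switch to Thorough (1.1 → 2). Not NE.
(Normal, Light, Normal): Alex can switch to Thorough (2.8 → 5.2). Not NE.
(Thorough, None, Light): Alex can switch to Normal (3.9 → 4.3). Not NE.
(Thorough, None, Normal): Alex can switch to Normal (4.1 → 5). Not NE.
(Thorough, Light, Light): Casey can switch to Normal (0.8 → 3.9). Not NE.
(Thorough, Light, Normal): Alex gets 5.2, best alternative 2.8; Bailey gets 4, best alternative 1.5; Casey gets 3.9, best alternative 0.8. No profitable deviation — NE.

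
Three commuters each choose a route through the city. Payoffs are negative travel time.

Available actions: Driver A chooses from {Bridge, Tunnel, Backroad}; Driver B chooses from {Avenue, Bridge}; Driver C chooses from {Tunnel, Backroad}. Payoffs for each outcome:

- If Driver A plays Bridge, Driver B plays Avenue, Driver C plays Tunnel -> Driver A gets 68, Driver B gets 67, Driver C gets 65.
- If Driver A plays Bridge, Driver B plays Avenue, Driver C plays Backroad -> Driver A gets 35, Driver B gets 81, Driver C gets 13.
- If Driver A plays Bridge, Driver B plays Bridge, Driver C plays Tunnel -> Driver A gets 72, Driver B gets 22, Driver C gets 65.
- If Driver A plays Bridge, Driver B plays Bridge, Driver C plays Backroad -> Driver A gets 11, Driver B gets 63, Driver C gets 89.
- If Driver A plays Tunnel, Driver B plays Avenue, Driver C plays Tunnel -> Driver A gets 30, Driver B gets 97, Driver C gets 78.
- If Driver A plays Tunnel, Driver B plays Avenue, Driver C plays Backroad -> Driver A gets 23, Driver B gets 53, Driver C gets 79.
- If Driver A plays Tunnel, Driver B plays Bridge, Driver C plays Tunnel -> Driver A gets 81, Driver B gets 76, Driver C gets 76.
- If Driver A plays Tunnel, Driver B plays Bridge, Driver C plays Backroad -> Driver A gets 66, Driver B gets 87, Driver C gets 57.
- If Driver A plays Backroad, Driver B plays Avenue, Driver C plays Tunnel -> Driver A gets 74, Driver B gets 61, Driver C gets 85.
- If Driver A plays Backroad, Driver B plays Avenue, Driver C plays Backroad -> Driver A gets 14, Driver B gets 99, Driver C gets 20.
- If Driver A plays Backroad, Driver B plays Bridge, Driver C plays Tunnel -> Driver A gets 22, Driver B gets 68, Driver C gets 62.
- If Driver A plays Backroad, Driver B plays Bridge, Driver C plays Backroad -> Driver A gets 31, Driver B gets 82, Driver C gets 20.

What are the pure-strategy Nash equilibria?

No pure-strategy Nash equilibrium.

Driver A against (Avenue, Tunnel): payoffs 68, 30, 74 → best response Backroad.
Driver A against (Avenue, Backroad): payoffs 35, 23, 14 → best response Bridge.
Driver A against (Bridge, Tunnel): payoffs 72, 81, 22 → best response Tunnel.
Driver A against (Bridge, Backroad): payoffs 11, 66, 31 → best response Tunnel.
Driver B against (Bridge, Tunnel): payoffs 67, 22 → best response Avenue.
Driver B against (Bridge, Backroad): payoffs 81, 63 → best response Avenue.
Driver B against (Tunnel, Tunnel): payoffs 97, 76 → best response Avenue.
Driver B against (Tunnel, Backroad): payoffs 53, 87 → best response Bridge.
Driver B against (Backroad, Tunnel): payoffs 61, 68 → best response Bridge.
Driver B against (Backroad, Backroad): payoffs 99, 82 → best response Avenue.
Driver C against (Bridge, Avenue): payoffs 65, 13 → best response Tunnel.
Driver C against (Bridge, Bridge): payoffs 65, 89 → best response Backroad.
Driver C against (Tunnel, Avenue): payoffs 78, 79 → best response Backroad.
Driver C against (Tunnel, Bridge): payoffs 76, 57 → best response Tunnel.
Driver C against (Backroad, Avenue): payoffs 85, 20 → best response Tunnel.
Driver C against (Backroad, Bridge): payoffs 62, 20 → best response Tunnel.
No profile is a mutual best response for all players.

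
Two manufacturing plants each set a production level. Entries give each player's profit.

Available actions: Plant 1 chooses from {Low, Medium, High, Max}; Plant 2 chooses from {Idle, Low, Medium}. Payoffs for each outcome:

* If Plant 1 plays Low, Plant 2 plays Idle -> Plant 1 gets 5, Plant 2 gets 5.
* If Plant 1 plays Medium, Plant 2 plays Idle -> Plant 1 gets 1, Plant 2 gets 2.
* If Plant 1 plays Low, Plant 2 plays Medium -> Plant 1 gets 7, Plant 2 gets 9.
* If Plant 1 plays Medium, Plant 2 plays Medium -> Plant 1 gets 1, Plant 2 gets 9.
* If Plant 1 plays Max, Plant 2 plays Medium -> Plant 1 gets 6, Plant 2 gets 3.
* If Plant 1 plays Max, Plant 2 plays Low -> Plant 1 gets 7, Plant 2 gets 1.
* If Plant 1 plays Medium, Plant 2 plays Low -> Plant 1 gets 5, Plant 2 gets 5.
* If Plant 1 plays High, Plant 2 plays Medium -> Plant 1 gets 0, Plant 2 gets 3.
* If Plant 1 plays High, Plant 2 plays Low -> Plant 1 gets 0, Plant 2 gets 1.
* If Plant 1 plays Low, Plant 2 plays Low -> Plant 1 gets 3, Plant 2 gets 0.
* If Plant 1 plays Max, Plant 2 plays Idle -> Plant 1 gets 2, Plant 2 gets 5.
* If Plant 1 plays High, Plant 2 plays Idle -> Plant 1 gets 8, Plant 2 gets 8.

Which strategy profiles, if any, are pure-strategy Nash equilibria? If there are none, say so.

(Low, Idle): Plant 1 can switch to High (5 → 8). Not NE.
(Low, Low): Plant 1 can switch to Medium (3 → 5). Not NE.
(Low, Medium): Plant 1 gets 7, best alternative 6; Plant 2 gets 9, best alternative 5. No profitable deviation — NE.
(Medium, Idle): Plant 1 can switch to Low (1 → 5). Not NE.
(Medium, Low): Plant 1 can switch to Max (5 → 7). Not NE.
(Medium, Medium): Plant 1 can switch to Low (1 → 7). Not NE.
(High, Idle): Plant 1 gets 8, best alternative 5; Plant 2 gets 8, best alternative 3. No profitable deviation — NE.
(High, Low): Plant 1 can switch to Low (0 → 3). Not NE.
(High, Medium): Plant 1 can switch to Low (0 → 7). Not NE.
(Max, Idle): Plant 1 can switch to Low (2 → 5). Not NE.
(Max, Low): Plant 2 can switch to Idle (1 → 5). Not NE.
(Max, Medium): Plant 1 can switch to Low (6 → 7). Not NE.

(Low, Medium); (High, Idle)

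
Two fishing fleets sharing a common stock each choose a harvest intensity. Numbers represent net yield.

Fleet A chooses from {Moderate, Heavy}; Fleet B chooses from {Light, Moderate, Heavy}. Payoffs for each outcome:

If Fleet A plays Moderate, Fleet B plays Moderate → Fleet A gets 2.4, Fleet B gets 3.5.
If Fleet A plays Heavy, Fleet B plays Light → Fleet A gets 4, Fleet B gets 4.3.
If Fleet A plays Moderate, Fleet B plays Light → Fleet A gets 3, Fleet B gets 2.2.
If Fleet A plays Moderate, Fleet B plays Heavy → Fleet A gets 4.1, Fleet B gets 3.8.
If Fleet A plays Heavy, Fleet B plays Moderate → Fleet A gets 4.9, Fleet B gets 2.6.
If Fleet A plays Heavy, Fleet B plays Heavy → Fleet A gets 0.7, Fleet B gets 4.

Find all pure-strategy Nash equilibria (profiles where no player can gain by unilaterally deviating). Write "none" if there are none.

(Moderate, Heavy) and (Heavy, Light)

(Moderate, Light): Fleet A can switch to Heavy (3 → 4). Not NE.
(Moderate, Moderate): Fleet A can switch to Heavy (2.4 → 4.9). Not NE.
(Moderate, Heavy): Fleet A gets 4.1, best alternative 0.7; Fleet B gets 3.8, best alternative 3.5. No profitable deviation — NE.
(Heavy, Light): Fleet A gets 4, best alternative 3; Fleet B gets 4.3, best alternative 4. No profitable deviation — NE.
(Heavy, Moderate): Fleet B can switch to Light (2.6 → 4.3). Not NE.
(Heavy, Heavy): Fleet A can switch to Moderate (0.7 → 4.1). Not NE.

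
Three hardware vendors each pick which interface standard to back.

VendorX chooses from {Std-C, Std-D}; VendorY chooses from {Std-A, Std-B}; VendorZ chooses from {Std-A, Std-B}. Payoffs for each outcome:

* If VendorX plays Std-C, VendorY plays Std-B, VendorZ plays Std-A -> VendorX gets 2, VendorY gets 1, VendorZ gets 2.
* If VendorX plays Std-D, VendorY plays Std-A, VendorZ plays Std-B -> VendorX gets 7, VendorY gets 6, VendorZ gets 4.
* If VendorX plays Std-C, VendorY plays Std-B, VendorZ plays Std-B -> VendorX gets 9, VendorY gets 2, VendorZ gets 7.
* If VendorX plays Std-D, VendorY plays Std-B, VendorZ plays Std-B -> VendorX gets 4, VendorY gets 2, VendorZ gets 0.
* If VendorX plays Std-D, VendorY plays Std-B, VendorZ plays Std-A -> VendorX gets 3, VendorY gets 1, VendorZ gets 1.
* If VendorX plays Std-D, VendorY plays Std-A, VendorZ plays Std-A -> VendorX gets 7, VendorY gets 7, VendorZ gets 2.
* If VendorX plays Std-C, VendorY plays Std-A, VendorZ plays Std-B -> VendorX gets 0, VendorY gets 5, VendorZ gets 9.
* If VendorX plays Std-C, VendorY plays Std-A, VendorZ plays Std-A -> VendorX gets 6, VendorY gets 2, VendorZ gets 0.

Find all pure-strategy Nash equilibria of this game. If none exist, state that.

(Std-C, Std-A, Std-A): VendorX can switch to Std-D (6 → 7). Not NE.
(Std-C, Std-A, Std-B): VendorX can switch to Std-D (0 → 7). Not NE.
(Std-C, Std-B, Std-A): VendorX can switch to Std-D (2 → 3). Not NE.
(Std-C, Std-B, Std-B): VendorY can switch to Std-A (2 → 5). Not NE.
(Std-D, Std-A, Std-A): VendorZ can switch to Std-B (2 → 4). Not NE.
(Std-D, Std-A, Std-B): VendorX gets 7, best alternative 0; VendorY gets 6, best alternative 2; VendorZ gets 4, best alternative 2. No profitable deviation — NE.
(Std-D, Std-B, Std-A): VendorY can switch to Std-A (1 → 7). Not NE.
(Std-D, Std-B, Std-B): VendorX can switch to Std-C (4 → 9). Not NE.

The unique pure-strategy Nash equilibrium is (Std-D, Std-A, Std-B).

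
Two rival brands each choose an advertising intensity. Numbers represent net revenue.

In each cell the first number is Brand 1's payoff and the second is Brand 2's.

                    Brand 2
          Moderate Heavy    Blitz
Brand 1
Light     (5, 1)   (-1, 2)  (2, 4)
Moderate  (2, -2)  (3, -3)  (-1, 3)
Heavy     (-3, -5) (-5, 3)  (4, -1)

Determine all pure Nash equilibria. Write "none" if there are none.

No pure-strategy Nash equilibrium.

(Light, Moderate): Brand 2 can switch to Heavy (1 → 2). Not NE.
(Light, Heavy): Brand 1 can switch to Moderate (-1 → 3). Not NE.
(Light, Blitz): Brand 1 can switch to Heavy (2 → 4). Not NE.
(Moderate, Moderate): Brand 1 can switch to Light (2 → 5). Not NE.
(Moderate, Heavy): Brand 2 can switch to Moderate (-3 → -2). Not NE.
(Moderate, Blitz): Brand 1 can switch to Light (-1 → 2). Not NE.
(The remaining 3 profiles each have a profitable deviation by the same check.)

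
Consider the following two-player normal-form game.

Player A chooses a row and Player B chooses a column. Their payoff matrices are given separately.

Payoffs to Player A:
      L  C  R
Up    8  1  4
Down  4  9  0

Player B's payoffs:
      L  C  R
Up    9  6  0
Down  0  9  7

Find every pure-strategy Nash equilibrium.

The pure Nash equilibria are (Up, L); (Down, C).

For each player, find the best response to each opponent profile; mutual best responses are the pure NE.
Player A against L: payoffs 8, 4 → best response Up.
Player A against C: payoffs 1, 9 → best response Down.
Player A against R: payoffs 4, 0 → best response Up.
Player B against Up: payoffs 9, 6, 0 → best response L.
Player B against Down: payoffs 0, 9, 7 → best response C.
Mutual best responses: (Up, L); (Down, C).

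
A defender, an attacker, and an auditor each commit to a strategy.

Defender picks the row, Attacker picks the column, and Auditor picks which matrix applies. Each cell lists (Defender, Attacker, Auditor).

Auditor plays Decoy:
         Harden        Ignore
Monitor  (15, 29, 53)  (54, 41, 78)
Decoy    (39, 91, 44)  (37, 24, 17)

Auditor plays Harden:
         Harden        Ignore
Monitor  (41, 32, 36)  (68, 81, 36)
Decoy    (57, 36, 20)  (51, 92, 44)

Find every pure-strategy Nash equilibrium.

The pure Nash equilibria are (Monitor, Ignore, Decoy), (Decoy, Harden, Decoy).

Mark each player's best response to every combination of opponents' strategies; a profile where every player is best-responding is a pure Nash equilibrium.
Defender against (Harden, Decoy): payoffs 15, 39 → best response Decoy.
Defender against (Harden, Harden): payoffs 41, 57 → best response Decoy.
Defender against (Ignore, Decoy): payoffs 54, 37 → best response Monitor.
Defender against (Ignore, Harden): payoffs 68, 51 → best response Monitor.
Attacker against (Monitor, Decoy): payoffs 29, 41 → best response Ignore.
Attacker against (Monitor, Harden): payoffs 32, 81 → best response Ignore.
Attacker against (Decoy, Decoy): payoffs 91, 24 → best response Harden.
Attacker against (Decoy, Harden): payoffs 36, 92 → best response Ignore.
Auditor against (Monitor, Harden): payoffs 53, 36 → best response Decoy.
Auditor against (Monitor, Ignore): payoffs 78, 36 → best response Decoy.
Auditor against (Decoy, Harden): payoffs 44, 20 → best response Decoy.
Auditor against (Decoy, Ignore): payoffs 17, 44 → best response Harden.
Mutual best responses: (Monitor, Ignore, Decoy); (Decoy, Harden, Decoy).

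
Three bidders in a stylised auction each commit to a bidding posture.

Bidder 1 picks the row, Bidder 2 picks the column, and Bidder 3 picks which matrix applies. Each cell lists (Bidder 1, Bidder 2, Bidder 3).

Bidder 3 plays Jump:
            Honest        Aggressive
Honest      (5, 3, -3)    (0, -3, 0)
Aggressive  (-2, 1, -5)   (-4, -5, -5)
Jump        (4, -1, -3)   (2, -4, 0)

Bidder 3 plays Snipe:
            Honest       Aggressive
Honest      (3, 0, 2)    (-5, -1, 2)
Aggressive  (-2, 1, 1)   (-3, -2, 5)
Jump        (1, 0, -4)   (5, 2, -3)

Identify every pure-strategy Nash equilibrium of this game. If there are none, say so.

Pure NE: (Honest, Honest, Snipe)

Check each profile: it is a Nash equilibrium iff no player can strictly gain by switching unilaterally.
(Honest, Honest, Jump): Bidder 3 can switch to Snipe (-3 → 2). Not NE.
(Honest, Honest, Snipe): Bidder 1 gets 3, best alternative 1; Bidder 2 gets 0, best alternative -1; Bidder 3 gets 2, best alternative -3. No profitable deviation — NE.
(Honest, Aggressive, Jump): Bidder 1 can switch to Jump (0 → 2). Not NE.
(Honest, Aggressive, Snipe): Bidder 1 can switch to Aggressive (-5 → -3). Not NE.
(Aggressive, Honest, Jump): Bidder 1 can switch to Honest (-2 → 5). Not NE.
(Aggressive, Honest, Snipe): Bidder 1 can switch to Honest (-2 → 3). Not NE.
(Aggressive, Aggressive, Jump): Bidder 1 can switch to Honest (-4 → 0). Not NE.
(Aggressive, Aggressive, Snipe): Bidder 1 can switch to Jump (-3 → 5). Not NE.
(Jump, Honest, Jump): Bidder 1 can switch to Honest (4 → 5). Not NE.
(The remaining 3 profiles each have a profitable deviation by the same check.)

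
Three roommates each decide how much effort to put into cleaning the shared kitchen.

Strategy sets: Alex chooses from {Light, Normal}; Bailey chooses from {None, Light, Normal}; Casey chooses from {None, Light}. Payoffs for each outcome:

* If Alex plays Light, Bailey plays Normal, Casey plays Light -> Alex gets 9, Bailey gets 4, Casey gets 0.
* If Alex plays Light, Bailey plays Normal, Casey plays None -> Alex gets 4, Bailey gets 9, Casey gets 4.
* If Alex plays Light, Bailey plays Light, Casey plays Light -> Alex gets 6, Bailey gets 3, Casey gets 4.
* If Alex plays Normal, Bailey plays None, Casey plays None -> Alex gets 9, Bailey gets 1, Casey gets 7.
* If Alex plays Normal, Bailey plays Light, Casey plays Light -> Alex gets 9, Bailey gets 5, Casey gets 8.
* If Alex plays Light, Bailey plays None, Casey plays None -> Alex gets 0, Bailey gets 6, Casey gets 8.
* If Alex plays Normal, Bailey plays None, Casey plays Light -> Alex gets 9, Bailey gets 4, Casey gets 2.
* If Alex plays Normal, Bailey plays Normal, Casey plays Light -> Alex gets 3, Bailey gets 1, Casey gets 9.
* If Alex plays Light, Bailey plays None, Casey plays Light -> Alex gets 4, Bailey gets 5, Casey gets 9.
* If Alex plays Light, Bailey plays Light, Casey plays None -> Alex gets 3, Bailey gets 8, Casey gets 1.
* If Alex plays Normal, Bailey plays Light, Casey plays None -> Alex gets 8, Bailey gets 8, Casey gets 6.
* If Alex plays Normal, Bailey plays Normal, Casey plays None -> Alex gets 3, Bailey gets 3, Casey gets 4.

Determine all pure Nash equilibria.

The pure Nash equilibria are (Light, Normal, None), (Normal, Light, Light).

For each strategy profile, look for a profitable unilateral deviation.
(Light, None, None): Alex can switch to Normal (0 → 9). Not NE.
(Light, None, Light): Alex can switch to Normal (4 → 9). Not NE.
(Light, Light, None): Alex can switch to Normal (3 → 8). Not NE.
(Light, Light, Light): Alex can switch to Normal (6 → 9). Not NE.
(Light, Normal, None): Alex gets 4, best alternative 3; Bailey gets 9, best alternative 8; Casey gets 4, best alternative 0. No profitable deviation — NE.
(Light, Normal, Light): Bailey can switch to None (4 → 5). Not NE.
(Normal, None, None): Bailey can switch to Light (1 → 8). Not NE.
(Normal, None, Light): Bailey can switch to Light (4 → 5). Not NE.
(Normal, Light, None): Casey can switch to Light (6 → 8). Not NE.
(Normal, Light, Light): Alex gets 9, best alternative 6; Bailey gets 5, best alternative 4; Casey gets 8, best alternative 6. No profitable deviation — NE.
(The remaining 2 profiles each have a profitable deviation by the same check.)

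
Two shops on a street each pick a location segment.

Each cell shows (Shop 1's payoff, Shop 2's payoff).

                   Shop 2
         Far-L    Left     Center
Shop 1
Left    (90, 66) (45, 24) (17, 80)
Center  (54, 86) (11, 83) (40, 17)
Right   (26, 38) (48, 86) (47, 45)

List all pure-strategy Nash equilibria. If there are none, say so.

Pure NE: (Right, Left)

(Left, Far-L): Shop 2 can switch to Center (66 → 80). Not NE.
(Left, Left): Shop 1 can switch to Right (45 → 48). Not NE.
(Left, Center): Shop 1 can switch to Center (17 → 40). Not NE.
(Center, Far-L): Shop 1 can switch to Left (54 → 90). Not NE.
(Center, Left): Shop 1 can switch to Left (11 → 45). Not NE.
(Center, Center): Shop 1 can switch to Right (40 → 47). Not NE.
(Right, Far-L): Shop 1 can switch to Left (26 → 90). Not NE.
(Right, Left): Shop 1 gets 48, best alternative 45; Shop 2 gets 86, best alternative 45. No profitable deviation — NE.
(Right, Center): Shop 2 can switch to Left (45 → 86). Not NE.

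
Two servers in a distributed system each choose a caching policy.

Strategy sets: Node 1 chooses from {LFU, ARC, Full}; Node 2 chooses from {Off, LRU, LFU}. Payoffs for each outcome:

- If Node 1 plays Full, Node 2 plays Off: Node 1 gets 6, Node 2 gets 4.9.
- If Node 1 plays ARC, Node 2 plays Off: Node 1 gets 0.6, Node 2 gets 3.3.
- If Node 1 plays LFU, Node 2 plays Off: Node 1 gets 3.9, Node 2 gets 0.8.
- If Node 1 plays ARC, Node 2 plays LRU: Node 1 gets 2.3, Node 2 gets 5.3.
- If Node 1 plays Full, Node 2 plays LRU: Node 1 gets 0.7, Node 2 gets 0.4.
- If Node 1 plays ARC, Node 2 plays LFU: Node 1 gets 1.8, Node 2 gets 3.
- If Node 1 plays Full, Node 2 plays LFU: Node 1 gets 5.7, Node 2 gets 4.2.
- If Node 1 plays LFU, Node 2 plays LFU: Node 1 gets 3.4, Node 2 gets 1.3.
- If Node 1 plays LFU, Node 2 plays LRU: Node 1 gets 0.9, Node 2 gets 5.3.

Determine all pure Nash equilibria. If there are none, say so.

Pure-strategy Nash equilibria: (ARC, LRU) and (Full, Off)

For each strategy profile, look for a profitable unilateral deviation.
(LFU, Off): Node 1 can switch to Full (3.9 → 6). Not NE.
(LFU, LRU): Node 1 can switch to ARC (0.9 → 2.3). Not NE.
(LFU, LFU): Node 1 can switch to Full (3.4 → 5.7). Not NE.
(ARC, Off): Node 1 can switch to LFU (0.6 → 3.9). Not NE.
(ARC, LRU): Node 1 gets 2.3, best alternative 0.9; Node 2 gets 5.3, best alternative 3.3. No profitable deviation — NE.
(ARC, LFU): Node 1 can switch to LFU (1.8 → 3.4). Not NE.
(Full, Off): Node 1 gets 6, best alternative 3.9; Node 2 gets 4.9, best alternative 4.2. No profitable deviation — NE.
(Full, LRU): Node 1 can switch to LFU (0.7 → 0.9). Not NE.
(Full, LFU): Node 2 can switch to Off (4.2 → 4.9). Not NE.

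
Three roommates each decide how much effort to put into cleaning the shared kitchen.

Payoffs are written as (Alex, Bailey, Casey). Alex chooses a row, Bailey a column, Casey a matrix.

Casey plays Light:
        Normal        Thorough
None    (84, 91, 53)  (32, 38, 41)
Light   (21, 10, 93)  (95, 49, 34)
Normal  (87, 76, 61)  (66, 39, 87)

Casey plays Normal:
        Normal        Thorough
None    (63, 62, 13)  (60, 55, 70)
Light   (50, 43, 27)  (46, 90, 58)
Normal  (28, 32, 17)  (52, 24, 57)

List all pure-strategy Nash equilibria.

The unique pure-strategy Nash equilibrium is (Normal, Normal, Light).

For each player, find the best response to each opponent profile; mutual best responses are the pure NE.
Alex against (Normal, Light): payoffs 84, 21, 87 → best response Normal.
Alex against (Normal, Normal): payoffs 63, 50, 28 → best response None.
Alex against (Thorough, Light): payoffs 32, 95, 66 → best response Light.
Alex against (Thorough, Normal): payoffs 60, 46, 52 → best response None.
Bailey against (None, Light): payoffs 91, 38 → best response Normal.
Bailey against (None, Normal): payoffs 62, 55 → best response Normal.
Bailey against (Light, Light): payoffs 10, 49 → best response Thorough.
Bailey against (Light, Normal): payoffs 43, 90 → best response Thorough.
Bailey against (Normal, Light): payoffs 76, 39 → best response Normal.
Bailey against (Normal, Normal): payoffs 32, 24 → best response Normal.
Casey against (None, Normal): payoffs 53, 13 → best response Light.
Casey against (None, Thorough): payoffs 41, 70 → best response Normal.
Casey against (Light, Normal): payoffs 93, 27 → best response Light.
Casey against (Light, Thorough): payoffs 34, 58 → best response Normal.
Casey against (Normal, Normal): payoffs 61, 17 → best response Light.
Casey against (Normal, Thorough): payoffs 87, 57 → best response Light.
Mutual best responses: (Normal, Normal, Light).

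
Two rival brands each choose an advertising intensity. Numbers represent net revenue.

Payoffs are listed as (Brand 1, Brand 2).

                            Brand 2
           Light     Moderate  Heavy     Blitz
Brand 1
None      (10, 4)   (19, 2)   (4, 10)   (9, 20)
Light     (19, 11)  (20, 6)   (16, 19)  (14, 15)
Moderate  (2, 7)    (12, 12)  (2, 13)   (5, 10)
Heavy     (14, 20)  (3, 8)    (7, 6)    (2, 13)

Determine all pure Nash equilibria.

The unique pure-strategy Nash equilibrium is (Light, Heavy).

(None, Light): Brand 1 can switch to Light (10 → 19). Not NE.
(None, Moderate): Brand 1 can switch to Light (19 → 20). Not NE.
(None, Heavy): Brand 1 can switch to Light (4 → 16). Not NE.
(None, Blitz): Brand 1 can switch to Light (9 → 14). Not NE.
(Light, Light): Brand 2 can switch to Heavy (11 → 19). Not NE.
(Light, Moderate): Brand 2 can switch to Light (6 → 11). Not NE.
(Light, Heavy): Brand 1 gets 16, best alternative 7; Brand 2 gets 19, best alternative 15. No profitable deviation — NE.
(Light, Blitz): Brand 2 can switch to Heavy (15 → 19). Not NE.
(Moderate, Light): Brand 1 can switch to None (2 → 10). Not NE.
(Moderate, Moderate): Brand 1 can switch to None (12 → 19). Not NE.
(Moderate, Heavy): Brand 1 can switch to None (2 → 4). Not NE.
(The remaining 5 profiles each have a profitable deviation by the same check.)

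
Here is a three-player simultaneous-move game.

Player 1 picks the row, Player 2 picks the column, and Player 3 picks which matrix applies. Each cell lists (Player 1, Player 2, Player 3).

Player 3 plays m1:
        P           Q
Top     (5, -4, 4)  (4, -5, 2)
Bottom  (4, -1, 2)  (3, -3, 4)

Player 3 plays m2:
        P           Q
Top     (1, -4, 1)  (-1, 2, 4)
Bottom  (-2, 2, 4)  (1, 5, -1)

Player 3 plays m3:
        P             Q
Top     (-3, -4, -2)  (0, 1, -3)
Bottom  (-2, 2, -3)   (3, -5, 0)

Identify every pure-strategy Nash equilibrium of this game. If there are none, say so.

Pure NE: (Top, P, m1)

For each strategy profile, look for a profitable unilateral deviation.
(Top, P, m1): Player 1 gets 5, best alternative 4; Player 2 gets -4, best alternative -5; Player 3 gets 4, best alternative 1. No profitable deviation — NE.
(Top, P, m2): Player 2 can switch to Q (-4 → 2). Not NE.
(Top, P, m3): Player 1 can switch to Bottom (-3 → -2). Not NE.
(Top, Q, m1): Player 2 can switch to P (-5 → -4). Not NE.
(Top, Q, m2): Player 1 can switch to Bottom (-1 → 1). Not NE.
(Top, Q, m3): Player 1 can switch to Bottom (0 → 3). Not NE.
(Bottom, P, m1): Player 1 can switch to Top (4 → 5). Not NE.
(The remaining 5 profiles each have a profitable deviation by the same check.)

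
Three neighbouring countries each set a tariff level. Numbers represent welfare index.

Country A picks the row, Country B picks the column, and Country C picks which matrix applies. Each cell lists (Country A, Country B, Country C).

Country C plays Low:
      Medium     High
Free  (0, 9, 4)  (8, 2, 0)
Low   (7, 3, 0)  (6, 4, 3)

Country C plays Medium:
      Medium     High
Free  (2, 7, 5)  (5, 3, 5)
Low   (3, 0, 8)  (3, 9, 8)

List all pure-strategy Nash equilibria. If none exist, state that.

Country A against (Medium, Low): payoffs 0, 7 → best response Low.
Country A against (Medium, Medium): payoffs 2, 3 → best response Low.
Country A against (High, Low): payoffs 8, 6 → best response Free.
Country A against (High, Medium): payoffs 5, 3 → best response Free.
Country B against (Free, Low): payoffs 9, 2 → best response Medium.
Country B against (Free, Medium): payoffs 7, 3 → best response Medium.
Country B against (Low, Low): payoffs 3, 4 → best response High.
Country B against (Low, Medium): payoffs 0, 9 → best response High.
Country C against (Free, Medium): payoffs 4, 5 → best response Medium.
Country C against (Free, High): payoffs 0, 5 → best response Medium.
Country C against (Low, Medium): payoffs 0, 8 → best response Medium.
Country C against (Low, High): payoffs 3, 8 → best response Medium.
No profile is a mutual best response for all players.

There is no pure-strategy Nash equilibrium.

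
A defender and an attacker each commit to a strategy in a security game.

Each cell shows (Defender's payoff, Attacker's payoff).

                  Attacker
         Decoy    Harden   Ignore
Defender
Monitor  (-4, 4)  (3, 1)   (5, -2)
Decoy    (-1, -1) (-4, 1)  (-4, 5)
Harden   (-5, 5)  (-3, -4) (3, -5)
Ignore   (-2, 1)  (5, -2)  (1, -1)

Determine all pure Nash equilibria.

none

For each player, find the best response to each opponent profile; mutual best responses are the pure NE.
Defender against Decoy: payoffs -4, -1, -5, -2 → best response Decoy.
Defender against Harden: payoffs 3, -4, -3, 5 → best response Ignore.
Defender against Ignore: payoffs 5, -4, 3, 1 → best response Monitor.
Attacker against Monitor: payoffs 4, 1, -2 → best response Decoy.
Attacker against Decoy: payoffs -1, 1, 5 → best response Ignore.
Attacker against Harden: payoffs 5, -4, -5 → best response Decoy.
Attacker against Ignore: payoffs 1, -2, -1 → best response Decoy.
No profile is a mutual best response for all players.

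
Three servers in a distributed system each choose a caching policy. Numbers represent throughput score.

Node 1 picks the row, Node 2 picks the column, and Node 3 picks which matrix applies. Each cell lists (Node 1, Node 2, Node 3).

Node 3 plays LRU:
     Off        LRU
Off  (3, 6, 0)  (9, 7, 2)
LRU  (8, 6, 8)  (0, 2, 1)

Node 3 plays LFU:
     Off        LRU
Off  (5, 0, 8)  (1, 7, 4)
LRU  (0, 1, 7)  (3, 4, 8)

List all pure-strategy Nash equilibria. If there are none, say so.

Node 1 against (Off, LRU): payoffs 3, 8 → best response LRU.
Node 1 against (Off, LFU): payoffs 5, 0 → best response Off.
Node 1 against (LRU, LRU): payoffs 9, 0 → best response Off.
Node 1 against (LRU, LFU): payoffs 1, 3 → best response LRU.
Node 2 against (Off, LRU): payoffs 6, 7 → best response LRU.
Node 2 against (Off, LFU): payoffs 0, 7 → best response LRU.
Node 2 against (LRU, LRU): payoffs 6, 2 → best response Off.
Node 2 against (LRU, LFU): payoffs 1, 4 → best response LRU.
Node 3 against (Off, Off): payoffs 0, 8 → best response LFU.
Node 3 against (Off, LRU): payoffs 2, 4 → best response LFU.
Node 3 against (LRU, Off): payoffs 8, 7 → best response LRU.
Node 3 against (LRU, LRU): payoffs 1, 8 → best response LFU.
Mutual best responses: (LRU, Off, LRU); (LRU, LRU, LFU).

(LRU, Off, LRU), (LRU, LRU, LFU)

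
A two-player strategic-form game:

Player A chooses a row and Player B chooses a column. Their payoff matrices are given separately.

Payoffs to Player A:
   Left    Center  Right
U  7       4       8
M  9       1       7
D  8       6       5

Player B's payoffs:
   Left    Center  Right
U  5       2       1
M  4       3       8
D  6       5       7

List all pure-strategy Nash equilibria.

none

Player A against Left: payoffs 7, 9, 8 → best response M.
Player A against Center: payoffs 4, 1, 6 → best response D.
Player A against Right: payoffs 8, 7, 5 → best response U.
Player B against U: payoffs 5, 2, 1 → best response Left.
Player B against M: payoffs 4, 3, 8 → best response Right.
Player B against D: payoffs 6, 5, 7 → best response Right.
No profile is a mutual best response for all players.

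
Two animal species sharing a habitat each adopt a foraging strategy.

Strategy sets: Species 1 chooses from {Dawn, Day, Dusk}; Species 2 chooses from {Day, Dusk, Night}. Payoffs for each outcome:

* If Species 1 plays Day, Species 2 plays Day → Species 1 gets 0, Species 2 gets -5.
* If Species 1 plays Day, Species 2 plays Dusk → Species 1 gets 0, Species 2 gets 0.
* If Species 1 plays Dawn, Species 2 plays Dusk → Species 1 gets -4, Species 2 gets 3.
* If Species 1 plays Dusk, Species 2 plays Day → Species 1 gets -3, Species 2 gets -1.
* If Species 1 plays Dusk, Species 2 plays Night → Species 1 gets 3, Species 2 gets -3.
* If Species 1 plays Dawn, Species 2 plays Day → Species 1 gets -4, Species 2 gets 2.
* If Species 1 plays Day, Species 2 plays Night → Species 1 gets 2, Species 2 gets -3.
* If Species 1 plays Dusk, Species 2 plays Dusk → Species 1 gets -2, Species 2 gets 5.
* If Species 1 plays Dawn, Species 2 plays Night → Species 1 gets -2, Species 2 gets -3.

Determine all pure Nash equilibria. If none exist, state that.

The unique pure-strategy Nash equilibrium is (Day, Dusk).

Species 1 against Day: payoffs -4, 0, -3 → best response Day.
Species 1 against Dusk: payoffs -4, 0, -2 → best response Day.
Species 1 against Night: payoffs -2, 2, 3 → best response Dusk.
Species 2 against Dawn: payoffs 2, 3, -3 → best response Dusk.
Species 2 against Day: payoffs -5, 0, -3 → best response Dusk.
Species 2 against Dusk: payoffs -1, 5, -3 → best response Dusk.
Mutual best responses: (Day, Dusk).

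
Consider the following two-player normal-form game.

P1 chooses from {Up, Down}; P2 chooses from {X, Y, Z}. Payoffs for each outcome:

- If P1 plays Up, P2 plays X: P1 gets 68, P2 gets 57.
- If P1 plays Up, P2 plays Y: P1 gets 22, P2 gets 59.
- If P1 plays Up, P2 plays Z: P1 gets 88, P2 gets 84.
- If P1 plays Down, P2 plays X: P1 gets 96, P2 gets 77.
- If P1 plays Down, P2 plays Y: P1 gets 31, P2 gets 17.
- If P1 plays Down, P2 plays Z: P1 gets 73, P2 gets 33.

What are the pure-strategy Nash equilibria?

P1 against X: payoffs 68, 96 → best response Down.
P1 against Y: payoffs 22, 31 → best response Down.
P1 against Z: payoffs 88, 73 → best response Up.
P2 against Up: payoffs 57, 59, 84 → best response Z.
P2 against Down: payoffs 77, 17, 33 → best response X.
Mutual best responses: (Up, Z); (Down, X).

Pure-strategy Nash equilibria: (Up, Z), (Down, X)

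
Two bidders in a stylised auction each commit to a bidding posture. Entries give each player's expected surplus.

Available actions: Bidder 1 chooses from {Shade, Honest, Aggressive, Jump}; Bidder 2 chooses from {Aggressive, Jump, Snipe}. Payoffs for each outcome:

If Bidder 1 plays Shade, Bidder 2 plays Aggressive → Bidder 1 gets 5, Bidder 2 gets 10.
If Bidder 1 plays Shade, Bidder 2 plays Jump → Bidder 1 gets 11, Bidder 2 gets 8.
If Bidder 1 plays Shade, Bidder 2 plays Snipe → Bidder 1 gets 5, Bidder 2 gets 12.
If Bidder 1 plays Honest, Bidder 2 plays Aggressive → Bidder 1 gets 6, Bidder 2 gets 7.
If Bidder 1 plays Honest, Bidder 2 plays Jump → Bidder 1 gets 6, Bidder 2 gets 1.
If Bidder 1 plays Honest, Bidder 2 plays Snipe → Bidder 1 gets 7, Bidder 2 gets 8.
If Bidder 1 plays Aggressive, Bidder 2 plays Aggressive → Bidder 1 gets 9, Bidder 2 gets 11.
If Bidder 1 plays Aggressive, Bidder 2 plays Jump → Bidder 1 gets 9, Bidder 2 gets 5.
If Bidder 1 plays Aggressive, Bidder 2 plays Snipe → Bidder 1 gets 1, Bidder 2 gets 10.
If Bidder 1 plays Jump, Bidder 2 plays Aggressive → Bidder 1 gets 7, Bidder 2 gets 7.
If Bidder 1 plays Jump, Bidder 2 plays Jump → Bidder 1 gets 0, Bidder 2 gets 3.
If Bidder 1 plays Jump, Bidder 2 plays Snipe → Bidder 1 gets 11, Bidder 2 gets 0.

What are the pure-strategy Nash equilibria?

(Shade, Aggressive): Bidder 1 can switch to Honest (5 → 6). Not NE.
(Shade, Jump): Bidder 2 can switch to Aggressive (8 → 10). Not NE.
(Shade, Snipe): Bidder 1 can switch to Honest (5 → 7). Not NE.
(Honest, Aggressive): Bidder 1 can switch to Aggressive (6 → 9). Not NE.
(Honest, Jump): Bidder 1 can switch to Shade (6 → 11). Not NE.
(Honest, Snipe): Bidder 1 can switch to Jump (7 → 11). Not NE.
(Aggressive, Aggressive): Bidder 1 gets 9, best alternative 7; Bidder 2 gets 11, best alternative 10. No profitable deviation — NE.
(The remaining 5 profiles each have a profitable deviation by the same check.)

(Aggressive, Aggressive)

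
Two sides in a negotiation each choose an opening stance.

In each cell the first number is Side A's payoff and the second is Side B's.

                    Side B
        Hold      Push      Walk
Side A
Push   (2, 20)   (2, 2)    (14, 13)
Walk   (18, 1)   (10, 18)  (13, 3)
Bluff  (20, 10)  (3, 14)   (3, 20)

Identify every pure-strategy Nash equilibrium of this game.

Side A against Hold: payoffs 2, 18, 20 → best response Bluff.
Side A against Push: payoffs 2, 10, 3 → best response Walk.
Side A against Walk: payoffs 14, 13, 3 → best response Push.
Side B against Push: payoffs 20, 2, 13 → best response Hold.
Side B against Walk: payoffs 1, 18, 3 → best response Push.
Side B against Bluff: payoffs 10, 14, 20 → best response Walk.
Mutual best responses: (Walk, Push).

(Walk, Push)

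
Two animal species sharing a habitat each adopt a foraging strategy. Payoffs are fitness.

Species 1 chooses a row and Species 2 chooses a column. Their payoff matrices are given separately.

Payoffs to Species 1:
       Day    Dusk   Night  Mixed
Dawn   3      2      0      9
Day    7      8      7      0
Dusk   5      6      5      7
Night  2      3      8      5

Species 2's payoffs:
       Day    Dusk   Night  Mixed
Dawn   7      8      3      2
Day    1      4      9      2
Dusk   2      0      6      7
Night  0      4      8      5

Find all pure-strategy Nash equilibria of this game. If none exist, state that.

(Dawn, Day): Species 1 can switch to Day (3 → 7). Not NE.
(Dawn, Dusk): Species 1 can switch to Day (2 → 8). Not NE.
(Dawn, Night): Species 1 can switch to Day (0 → 7). Not NE.
(Dawn, Mixed): Species 2 can switch to Day (2 → 7). Not NE.
(Day, Day): Species 2 can switch to Dusk (1 → 4). Not NE.
(Day, Dusk): Species 2 can switch to Night (4 → 9). Not NE.
(Night, Night): Species 1 gets 8, best alternative 7; Species 2 gets 8, best alternative 5. No profitable deviation — NE.
(The remaining 9 profiles each have a profitable deviation by the same check.)

(Night, Night)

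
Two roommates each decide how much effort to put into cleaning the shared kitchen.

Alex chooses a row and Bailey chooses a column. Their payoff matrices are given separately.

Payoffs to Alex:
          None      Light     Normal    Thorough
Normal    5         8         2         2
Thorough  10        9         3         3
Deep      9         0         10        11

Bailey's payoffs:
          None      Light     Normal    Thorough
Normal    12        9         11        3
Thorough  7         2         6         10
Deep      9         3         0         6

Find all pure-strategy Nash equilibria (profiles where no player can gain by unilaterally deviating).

No pure-strategy Nash equilibrium.

(Normal, None): Alex can switch to Thorough (5 → 10). Not NE.
(Normal, Light): Alex can switch to Thorough (8 → 9). Not NE.
(Normal, Normal): Alex can switch to Thorough (2 → 3). Not NE.
(Normal, Thorough): Alex can switch to Thorough (2 → 3). Not NE.
(Thorough, None): Bailey can switch to Thorough (7 → 10). Not NE.
(Thorough, Light): Bailey can switch to None (2 → 7). Not NE.
(The remaining 6 profiles each have a profitable deviation by the same check.)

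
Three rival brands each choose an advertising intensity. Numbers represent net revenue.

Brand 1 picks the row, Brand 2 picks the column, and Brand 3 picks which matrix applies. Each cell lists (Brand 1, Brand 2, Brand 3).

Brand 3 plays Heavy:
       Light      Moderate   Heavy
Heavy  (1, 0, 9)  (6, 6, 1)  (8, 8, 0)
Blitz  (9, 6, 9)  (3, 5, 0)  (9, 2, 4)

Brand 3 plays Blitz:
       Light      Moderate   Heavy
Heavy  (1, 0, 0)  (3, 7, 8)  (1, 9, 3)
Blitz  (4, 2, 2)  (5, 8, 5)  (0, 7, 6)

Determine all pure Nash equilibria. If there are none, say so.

Check each profile: it is a Nash equilibrium iff no player can strictly gain by switching unilaterally.
(Heavy, Light, Heavy): Brand 1 can switch to Blitz (1 → 9). Not NE.
(Heavy, Light, Blitz): Brand 1 can switch to Blitz (1 → 4). Not NE.
(Heavy, Moderate, Heavy): Brand 2 can switch to Heavy (6 → 8). Not NE.
(Heavy, Moderate, Blitz): Brand 1 can switch to Blitz (3 → 5). Not NE.
(Heavy, Heavy, Heavy): Brand 1 can switch to Blitz (8 → 9). Not NE.
(Heavy, Heavy, Blitz): Brand 1 gets 1, best alternative 0; Brand 2 gets 9, best alternative 7; Brand 3 gets 3, best alternative 0. No profitable deviation — NE.
(Blitz, Light, Heavy): Brand 1 gets 9, best alternative 1; Brand 2 gets 6, best alternative 5; Brand 3 gets 9, best alternative 2. No profitable deviation — NE.
(Blitz, Light, Blitz): Brand 2 can switch to Moderate (2 → 8). Not NE.
(Blitz, Moderate, Heavy): Brand 1 can switch to Heavy (3 → 6). Not NE.
(Blitz, Moderate, Blitz): Brand 1 gets 5, best alternative 3; Brand 2 gets 8, best alternative 7; Brand 3 gets 5, best alternative 0. No profitable deviation — NE.
(Blitz, Heavy, Heavy): Brand 2 can switch to Light (2 → 6). Not NE.
(Blitz, Heavy, Blitz): Brand 1 can switch to Heavy (0 → 1). Not NE.

(Heavy, Heavy, Blitz) and (Blitz, Light, Heavy) and (Blitz, Moderate, Blitz)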